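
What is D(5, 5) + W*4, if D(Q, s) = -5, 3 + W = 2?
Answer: -9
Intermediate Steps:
W = -1 (W = -3 + 2 = -1)
D(5, 5) + W*4 = -5 - 1*4 = -5 - 4 = -9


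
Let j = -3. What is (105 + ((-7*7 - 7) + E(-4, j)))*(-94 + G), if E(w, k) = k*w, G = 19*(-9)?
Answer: -16165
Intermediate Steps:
G = -171
(105 + ((-7*7 - 7) + E(-4, j)))*(-94 + G) = (105 + ((-7*7 - 7) - 3*(-4)))*(-94 - 171) = (105 + ((-49 - 7) + 12))*(-265) = (105 + (-56 + 12))*(-265) = (105 - 44)*(-265) = 61*(-265) = -16165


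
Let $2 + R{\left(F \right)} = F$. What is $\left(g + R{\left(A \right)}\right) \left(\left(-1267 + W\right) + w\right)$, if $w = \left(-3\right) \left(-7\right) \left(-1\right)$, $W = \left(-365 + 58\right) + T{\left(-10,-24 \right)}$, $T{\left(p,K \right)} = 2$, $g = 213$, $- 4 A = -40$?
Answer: $-352053$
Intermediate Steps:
$A = 10$ ($A = \left(- \frac{1}{4}\right) \left(-40\right) = 10$)
$R{\left(F \right)} = -2 + F$
$W = -305$ ($W = \left(-365 + 58\right) + 2 = -307 + 2 = -305$)
$w = -21$ ($w = 21 \left(-1\right) = -21$)
$\left(g + R{\left(A \right)}\right) \left(\left(-1267 + W\right) + w\right) = \left(213 + \left(-2 + 10\right)\right) \left(\left(-1267 - 305\right) - 21\right) = \left(213 + 8\right) \left(-1572 - 21\right) = 221 \left(-1593\right) = -352053$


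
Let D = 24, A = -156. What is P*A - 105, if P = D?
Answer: -3849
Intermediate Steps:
P = 24
P*A - 105 = 24*(-156) - 105 = -3744 - 105 = -3849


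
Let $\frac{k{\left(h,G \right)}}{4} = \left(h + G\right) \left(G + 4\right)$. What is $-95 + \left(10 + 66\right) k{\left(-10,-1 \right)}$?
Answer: $-10127$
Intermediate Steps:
$k{\left(h,G \right)} = 4 \left(4 + G\right) \left(G + h\right)$ ($k{\left(h,G \right)} = 4 \left(h + G\right) \left(G + 4\right) = 4 \left(G + h\right) \left(4 + G\right) = 4 \left(4 + G\right) \left(G + h\right)$)
$-95 + \left(10 + 66\right) k{\left(-10,-1 \right)} = -95 + \left(10 + 66\right) \left(4 \left(-1\right)^{2} + 16 \left(-1\right) + 16 \left(-10\right) + 4 \left(-1\right) \left(-10\right)\right) = -95 + 76 \left(4 \cdot 1 - 16 - 160 + 40\right) = -95 + 76 \left(4 - 16 - 160 + 40\right) = -95 + 76 \left(-132\right) = -95 - 10032 = -10127$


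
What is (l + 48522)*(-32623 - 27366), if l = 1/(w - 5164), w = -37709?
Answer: -124794139179245/42873 ≈ -2.9108e+9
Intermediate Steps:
l = -1/42873 (l = 1/(-37709 - 5164) = 1/(-42873) = -1/42873 ≈ -2.3325e-5)
(l + 48522)*(-32623 - 27366) = (-1/42873 + 48522)*(-32623 - 27366) = (2080283705/42873)*(-59989) = -124794139179245/42873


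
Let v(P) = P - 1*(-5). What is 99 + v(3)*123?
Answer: 1083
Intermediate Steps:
v(P) = 5 + P (v(P) = P + 5 = 5 + P)
99 + v(3)*123 = 99 + (5 + 3)*123 = 99 + 8*123 = 99 + 984 = 1083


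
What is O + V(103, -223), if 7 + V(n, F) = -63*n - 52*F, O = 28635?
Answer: 33735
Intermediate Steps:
V(n, F) = -7 - 63*n - 52*F (V(n, F) = -7 + (-63*n - 52*F) = -7 - 63*n - 52*F)
O + V(103, -223) = 28635 + (-7 - 63*103 - 52*(-223)) = 28635 + (-7 - 6489 + 11596) = 28635 + 5100 = 33735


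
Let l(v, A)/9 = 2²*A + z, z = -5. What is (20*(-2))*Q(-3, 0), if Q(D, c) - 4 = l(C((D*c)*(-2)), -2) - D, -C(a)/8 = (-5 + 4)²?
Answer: 4400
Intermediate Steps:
C(a) = -8 (C(a) = -8*(-5 + 4)² = -8*(-1)² = -8*1 = -8)
l(v, A) = -45 + 36*A (l(v, A) = 9*(2²*A - 5) = 9*(4*A - 5) = 9*(-5 + 4*A) = -45 + 36*A)
Q(D, c) = -113 - D (Q(D, c) = 4 + ((-45 + 36*(-2)) - D) = 4 + ((-45 - 72) - D) = 4 + (-117 - D) = -113 - D)
(20*(-2))*Q(-3, 0) = (20*(-2))*(-113 - 1*(-3)) = -40*(-113 + 3) = -40*(-110) = 4400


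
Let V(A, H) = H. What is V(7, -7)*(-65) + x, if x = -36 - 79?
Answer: 340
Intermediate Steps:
x = -115
V(7, -7)*(-65) + x = -7*(-65) - 115 = 455 - 115 = 340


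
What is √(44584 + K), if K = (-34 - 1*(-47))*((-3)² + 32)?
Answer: 9*√557 ≈ 212.41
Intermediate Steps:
K = 533 (K = (-34 + 47)*(9 + 32) = 13*41 = 533)
√(44584 + K) = √(44584 + 533) = √45117 = 9*√557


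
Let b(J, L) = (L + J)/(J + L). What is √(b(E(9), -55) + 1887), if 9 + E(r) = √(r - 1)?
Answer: 4*√118 ≈ 43.451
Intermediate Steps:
E(r) = -9 + √(-1 + r) (E(r) = -9 + √(r - 1) = -9 + √(-1 + r))
b(J, L) = 1 (b(J, L) = (J + L)/(J + L) = 1)
√(b(E(9), -55) + 1887) = √(1 + 1887) = √1888 = 4*√118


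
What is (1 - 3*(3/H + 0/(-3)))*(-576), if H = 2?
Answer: 2016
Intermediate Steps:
(1 - 3*(3/H + 0/(-3)))*(-576) = (1 - 3*(3/2 + 0/(-3)))*(-576) = (1 - 3*(3*(1/2) + 0*(-1/3)))*(-576) = (1 - 3*(3/2 + 0))*(-576) = (1 - 3*3/2)*(-576) = (1 - 9/2)*(-576) = -7/2*(-576) = 2016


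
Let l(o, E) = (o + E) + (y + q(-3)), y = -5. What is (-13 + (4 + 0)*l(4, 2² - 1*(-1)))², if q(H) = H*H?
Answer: 1521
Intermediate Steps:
q(H) = H²
l(o, E) = 4 + E + o (l(o, E) = (o + E) + (-5 + (-3)²) = (E + o) + (-5 + 9) = (E + o) + 4 = 4 + E + o)
(-13 + (4 + 0)*l(4, 2² - 1*(-1)))² = (-13 + (4 + 0)*(4 + (2² - 1*(-1)) + 4))² = (-13 + 4*(4 + (4 + 1) + 4))² = (-13 + 4*(4 + 5 + 4))² = (-13 + 4*13)² = (-13 + 52)² = 39² = 1521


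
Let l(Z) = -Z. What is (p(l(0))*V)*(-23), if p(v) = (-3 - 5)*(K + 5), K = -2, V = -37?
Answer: -20424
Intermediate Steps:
p(v) = -24 (p(v) = (-3 - 5)*(-2 + 5) = -8*3 = -24)
(p(l(0))*V)*(-23) = -24*(-37)*(-23) = 888*(-23) = -20424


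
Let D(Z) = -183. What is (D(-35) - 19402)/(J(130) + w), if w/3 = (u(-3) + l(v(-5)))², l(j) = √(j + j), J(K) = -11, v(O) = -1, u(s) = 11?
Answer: 19585*I/(2*(-173*I + 33*√2)) ≈ -52.764 + 14.234*I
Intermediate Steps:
l(j) = √2*√j (l(j) = √(2*j) = √2*√j)
w = 3*(11 + I*√2)² (w = 3*(11 + √2*√(-1))² = 3*(11 + √2*I)² = 3*(11 + I*√2)² ≈ 357.0 + 93.338*I)
(D(-35) - 19402)/(J(130) + w) = (-183 - 19402)/(-11 + (357 + 66*I*√2)) = -19585/(346 + 66*I*√2)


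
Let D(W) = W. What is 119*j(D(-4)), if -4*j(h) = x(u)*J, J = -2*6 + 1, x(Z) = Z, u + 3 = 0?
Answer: -3927/4 ≈ -981.75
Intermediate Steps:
u = -3 (u = -3 + 0 = -3)
J = -11 (J = -12 + 1 = -11)
j(h) = -33/4 (j(h) = -(-3)*(-11)/4 = -1/4*33 = -33/4)
119*j(D(-4)) = 119*(-33/4) = -3927/4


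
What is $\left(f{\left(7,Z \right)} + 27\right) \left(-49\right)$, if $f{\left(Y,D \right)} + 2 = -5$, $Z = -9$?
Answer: $-980$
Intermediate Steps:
$f{\left(Y,D \right)} = -7$ ($f{\left(Y,D \right)} = -2 - 5 = -7$)
$\left(f{\left(7,Z \right)} + 27\right) \left(-49\right) = \left(-7 + 27\right) \left(-49\right) = 20 \left(-49\right) = -980$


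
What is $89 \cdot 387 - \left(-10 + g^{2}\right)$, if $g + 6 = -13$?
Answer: $34092$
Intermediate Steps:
$g = -19$ ($g = -6 - 13 = -19$)
$89 \cdot 387 - \left(-10 + g^{2}\right) = 89 \cdot 387 + \left(10 - \left(-19\right)^{2}\right) = 34443 + \left(10 - 361\right) = 34443 - 351 = 34092$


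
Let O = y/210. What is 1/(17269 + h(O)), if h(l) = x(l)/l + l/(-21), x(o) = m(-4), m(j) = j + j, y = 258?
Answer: 31605/545579096 ≈ 5.7929e-5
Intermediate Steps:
O = 43/35 (O = 258/210 = 258*(1/210) = 43/35 ≈ 1.2286)
m(j) = 2*j
x(o) = -8 (x(o) = 2*(-4) = -8)
h(l) = -8/l - l/21 (h(l) = -8/l + l/(-21) = -8/l + l*(-1/21) = -8/l - l/21)
1/(17269 + h(O)) = 1/(17269 + (-8/43/35 - 1/21*43/35)) = 1/(17269 + (-8*35/43 - 43/735)) = 1/(17269 + (-280/43 - 43/735)) = 1/(17269 - 207649/31605) = 1/(545579096/31605) = 31605/545579096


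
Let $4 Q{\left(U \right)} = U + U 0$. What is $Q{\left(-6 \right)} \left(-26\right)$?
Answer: $39$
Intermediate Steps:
$Q{\left(U \right)} = \frac{U}{4}$ ($Q{\left(U \right)} = \frac{U + U 0}{4} = \frac{U + 0}{4} = \frac{U}{4}$)
$Q{\left(-6 \right)} \left(-26\right) = \frac{1}{4} \left(-6\right) \left(-26\right) = \left(- \frac{3}{2}\right) \left(-26\right) = 39$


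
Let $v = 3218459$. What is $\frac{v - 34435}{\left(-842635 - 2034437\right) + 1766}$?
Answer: $- \frac{1592012}{1437653} \approx -1.1074$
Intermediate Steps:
$\frac{v - 34435}{\left(-842635 - 2034437\right) + 1766} = \frac{3218459 - 34435}{\left(-842635 - 2034437\right) + 1766} = \frac{3184024}{\left(-842635 - 2034437\right) + 1766} = \frac{3184024}{-2877072 + 1766} = \frac{3184024}{-2875306} = 3184024 \left(- \frac{1}{2875306}\right) = - \frac{1592012}{1437653}$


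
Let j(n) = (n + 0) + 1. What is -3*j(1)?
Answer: -6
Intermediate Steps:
j(n) = 1 + n (j(n) = n + 1 = 1 + n)
-3*j(1) = -3*(1 + 1) = -3*2 = -6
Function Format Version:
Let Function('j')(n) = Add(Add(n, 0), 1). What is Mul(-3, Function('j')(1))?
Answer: -6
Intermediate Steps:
Function('j')(n) = Add(1, n) (Function('j')(n) = Add(n, 1) = Add(1, n))
Mul(-3, Function('j')(1)) = Mul(-3, Add(1, 1)) = Mul(-3, 2) = -6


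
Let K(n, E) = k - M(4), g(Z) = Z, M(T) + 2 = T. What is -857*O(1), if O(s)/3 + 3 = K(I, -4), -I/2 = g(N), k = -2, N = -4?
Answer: 17997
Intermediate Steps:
M(T) = -2 + T
I = 8 (I = -2*(-4) = 8)
K(n, E) = -4 (K(n, E) = -2 - (-2 + 4) = -2 - 1*2 = -2 - 2 = -4)
O(s) = -21 (O(s) = -9 + 3*(-4) = -9 - 12 = -21)
-857*O(1) = -857*(-21) = 17997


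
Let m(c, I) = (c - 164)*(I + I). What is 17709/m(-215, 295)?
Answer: -17709/223610 ≈ -0.079196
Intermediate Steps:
m(c, I) = 2*I*(-164 + c) (m(c, I) = (-164 + c)*(2*I) = 2*I*(-164 + c))
17709/m(-215, 295) = 17709/((2*295*(-164 - 215))) = 17709/((2*295*(-379))) = 17709/(-223610) = 17709*(-1/223610) = -17709/223610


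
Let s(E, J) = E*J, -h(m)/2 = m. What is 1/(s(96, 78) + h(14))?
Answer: 1/7460 ≈ 0.00013405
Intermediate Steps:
h(m) = -2*m
1/(s(96, 78) + h(14)) = 1/(96*78 - 2*14) = 1/(7488 - 28) = 1/7460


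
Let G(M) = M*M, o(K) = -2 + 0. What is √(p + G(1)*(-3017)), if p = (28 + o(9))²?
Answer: I*√2341 ≈ 48.384*I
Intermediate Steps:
o(K) = -2
G(M) = M²
p = 676 (p = (28 - 2)² = 26² = 676)
√(p + G(1)*(-3017)) = √(676 + 1²*(-3017)) = √(676 + 1*(-3017)) = √(676 - 3017) = √(-2341) = I*√2341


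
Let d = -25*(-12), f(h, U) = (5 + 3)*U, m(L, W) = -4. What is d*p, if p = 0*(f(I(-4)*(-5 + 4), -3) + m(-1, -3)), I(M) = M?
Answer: 0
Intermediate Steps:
f(h, U) = 8*U
d = 300
p = 0 (p = 0*(8*(-3) - 4) = 0*(-24 - 4) = 0*(-28) = 0)
d*p = 300*0 = 0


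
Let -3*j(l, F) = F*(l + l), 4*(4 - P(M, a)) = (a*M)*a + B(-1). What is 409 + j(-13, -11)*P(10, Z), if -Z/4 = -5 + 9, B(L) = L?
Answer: 366103/6 ≈ 61017.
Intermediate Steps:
Z = -16 (Z = -4*(-5 + 9) = -4*4 = -16)
P(M, a) = 17/4 - M*a²/4 (P(M, a) = 4 - ((a*M)*a - 1)/4 = 4 - ((M*a)*a - 1)/4 = 4 - (M*a² - 1)/4 = 4 - (-1 + M*a²)/4 = 4 + (¼ - M*a²/4) = 17/4 - M*a²/4)
j(l, F) = -2*F*l/3 (j(l, F) = -F*(l + l)/3 = -F*2*l/3 = -2*F*l/3)
409 + j(-13, -11)*P(10, Z) = 409 + (-⅔*(-11)*(-13))*(17/4 - ¼*10*(-16)²) = 409 - 286*(17/4 - ¼*10*256)/3 = 409 - 286*(17/4 - 640)/3 = 409 - 286/3*(-2543/4) = 409 + 363649/6 = 366103/6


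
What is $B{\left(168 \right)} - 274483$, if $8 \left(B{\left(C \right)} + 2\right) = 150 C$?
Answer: $-271335$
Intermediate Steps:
$B{\left(C \right)} = -2 + \frac{75 C}{4}$ ($B{\left(C \right)} = -2 + \frac{150 C}{8} = -2 + \frac{75 C}{4}$)
$B{\left(168 \right)} - 274483 = \left(-2 + \frac{75}{4} \cdot 168\right) - 274483 = \left(-2 + 3150\right) - 274483 = 3148 - 274483 = -271335$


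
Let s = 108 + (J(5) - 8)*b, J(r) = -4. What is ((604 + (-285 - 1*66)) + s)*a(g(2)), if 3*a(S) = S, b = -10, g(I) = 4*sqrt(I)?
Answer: 1924*sqrt(2)/3 ≈ 906.98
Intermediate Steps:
a(S) = S/3
s = 228 (s = 108 + (-4 - 8)*(-10) = 108 - 12*(-10) = 108 + 120 = 228)
((604 + (-285 - 1*66)) + s)*a(g(2)) = ((604 + (-285 - 1*66)) + 228)*((4*sqrt(2))/3) = ((604 + (-285 - 66)) + 228)*(4*sqrt(2)/3) = ((604 - 351) + 228)*(4*sqrt(2)/3) = (253 + 228)*(4*sqrt(2)/3) = 481*(4*sqrt(2)/3) = 1924*sqrt(2)/3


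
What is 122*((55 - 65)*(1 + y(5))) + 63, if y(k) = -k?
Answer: 4943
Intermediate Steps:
122*((55 - 65)*(1 + y(5))) + 63 = 122*((55 - 65)*(1 - 1*5)) + 63 = 122*(-10*(1 - 5)) + 63 = 122*(-10*(-4)) + 63 = 122*40 + 63 = 4880 + 63 = 4943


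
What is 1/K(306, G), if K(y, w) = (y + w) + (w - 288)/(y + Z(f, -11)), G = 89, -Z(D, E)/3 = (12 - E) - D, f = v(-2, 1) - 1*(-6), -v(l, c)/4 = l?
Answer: 279/110006 ≈ 0.0025362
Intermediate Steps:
v(l, c) = -4*l
f = 14 (f = -4*(-2) - 1*(-6) = 8 + 6 = 14)
Z(D, E) = -36 + 3*D + 3*E (Z(D, E) = -3*((12 - E) - D) = -3*(12 - D - E) = -36 + 3*D + 3*E)
K(y, w) = w + y + (-288 + w)/(-27 + y) (K(y, w) = (y + w) + (w - 288)/(y + (-36 + 3*14 + 3*(-11))) = (w + y) + (-288 + w)/(y + (-36 + 42 - 33)) = (w + y) + (-288 + w)/(y - 27) = (w + y) + (-288 + w)/(-27 + y) = w + y + (-288 + w)/(-27 + y))
1/K(306, G) = 1/((-288 + 306² - 27*306 - 26*89 + 89*306)/(-27 + 306)) = 1/((-288 + 93636 - 8262 - 2314 + 27234)/279) = 1/((1/279)*110006) = 1/(110006/279) = 279/110006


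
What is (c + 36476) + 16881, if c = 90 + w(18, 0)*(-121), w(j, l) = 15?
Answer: 51632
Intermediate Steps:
c = -1725 (c = 90 + 15*(-121) = 90 - 1815 = -1725)
(c + 36476) + 16881 = (-1725 + 36476) + 16881 = 34751 + 16881 = 51632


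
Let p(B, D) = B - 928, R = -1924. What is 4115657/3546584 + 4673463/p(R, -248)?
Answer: -4140772811657/2528714392 ≈ -1637.5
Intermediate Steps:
p(B, D) = -928 + B
4115657/3546584 + 4673463/p(R, -248) = 4115657/3546584 + 4673463/(-928 - 1924) = 4115657*(1/3546584) + 4673463/(-2852) = 4115657/3546584 + 4673463*(-1/2852) = 4115657/3546584 - 4673463/2852 = -4140772811657/2528714392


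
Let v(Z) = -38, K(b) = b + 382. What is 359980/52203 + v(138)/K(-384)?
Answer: 1351837/52203 ≈ 25.896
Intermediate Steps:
K(b) = 382 + b
359980/52203 + v(138)/K(-384) = 359980/52203 - 38/(382 - 384) = 359980*(1/52203) - 38/(-2) = 359980/52203 - 38*(-½) = 359980/52203 + 19 = 1351837/52203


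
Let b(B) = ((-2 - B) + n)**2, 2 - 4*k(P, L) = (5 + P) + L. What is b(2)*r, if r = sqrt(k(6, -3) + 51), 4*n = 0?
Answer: 24*sqrt(22) ≈ 112.57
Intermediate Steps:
n = 0 (n = (1/4)*0 = 0)
k(P, L) = -3/4 - L/4 - P/4 (k(P, L) = 1/2 - ((5 + P) + L)/4 = 1/2 - (5 + L + P)/4 = 1/2 + (-5/4 - L/4 - P/4) = -3/4 - L/4 - P/4)
b(B) = (-2 - B)**2 (b(B) = ((-2 - B) + 0)**2 = (-2 - B)**2)
r = 3*sqrt(22)/2 (r = sqrt((-3/4 - 1/4*(-3) - 1/4*6) + 51) = sqrt((-3/4 + 3/4 - 3/2) + 51) = sqrt(-3/2 + 51) = sqrt(99/2) = 3*sqrt(22)/2 ≈ 7.0356)
b(2)*r = (2 + 2)**2*(3*sqrt(22)/2) = 4**2*(3*sqrt(22)/2) = 16*(3*sqrt(22)/2) = 24*sqrt(22)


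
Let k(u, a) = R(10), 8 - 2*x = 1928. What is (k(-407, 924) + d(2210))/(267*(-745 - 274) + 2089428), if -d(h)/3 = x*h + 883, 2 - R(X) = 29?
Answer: 2120708/605785 ≈ 3.5008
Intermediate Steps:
x = -960 (x = 4 - ½*1928 = 4 - 964 = -960)
R(X) = -27 (R(X) = 2 - 1*29 = 2 - 29 = -27)
k(u, a) = -27
d(h) = -2649 + 2880*h (d(h) = -3*(-960*h + 883) = -3*(883 - 960*h) = -2649 + 2880*h)
(k(-407, 924) + d(2210))/(267*(-745 - 274) + 2089428) = (-27 + (-2649 + 2880*2210))/(267*(-745 - 274) + 2089428) = (-27 + (-2649 + 6364800))/(267*(-1019) + 2089428) = (-27 + 6362151)/(-272073 + 2089428) = 6362124/1817355 = 6362124*(1/1817355) = 2120708/605785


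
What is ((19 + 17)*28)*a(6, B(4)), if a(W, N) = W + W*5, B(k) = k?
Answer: 36288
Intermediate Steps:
a(W, N) = 6*W (a(W, N) = W + 5*W = 6*W)
((19 + 17)*28)*a(6, B(4)) = ((19 + 17)*28)*(6*6) = (36*28)*36 = 1008*36 = 36288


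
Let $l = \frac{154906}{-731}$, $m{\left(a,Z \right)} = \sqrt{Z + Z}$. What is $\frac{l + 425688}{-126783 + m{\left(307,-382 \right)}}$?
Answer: $- \frac{39432431798226}{11750042722543} - \frac{622046044 i \sqrt{191}}{11750042722543} \approx -3.3559 - 0.00073164 i$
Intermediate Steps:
$m{\left(a,Z \right)} = \sqrt{2} \sqrt{Z}$ ($m{\left(a,Z \right)} = \sqrt{2 Z} = \sqrt{2} \sqrt{Z}$)
$l = - \frac{154906}{731}$ ($l = 154906 \left(- \frac{1}{731}\right) = - \frac{154906}{731} \approx -211.91$)
$\frac{l + 425688}{-126783 + m{\left(307,-382 \right)}} = \frac{- \frac{154906}{731} + 425688}{-126783 + \sqrt{2} \sqrt{-382}} = \frac{311023022}{731 \left(-126783 + \sqrt{2} i \sqrt{382}\right)} = \frac{311023022}{731 \left(-126783 + 2 i \sqrt{191}\right)}$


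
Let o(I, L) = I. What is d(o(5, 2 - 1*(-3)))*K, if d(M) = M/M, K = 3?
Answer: 3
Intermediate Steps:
d(M) = 1
d(o(5, 2 - 1*(-3)))*K = 1*3 = 3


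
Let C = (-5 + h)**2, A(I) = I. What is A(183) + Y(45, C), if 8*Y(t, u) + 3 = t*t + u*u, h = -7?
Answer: 12111/4 ≈ 3027.8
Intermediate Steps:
C = 144 (C = (-5 - 7)**2 = (-12)**2 = 144)
Y(t, u) = -3/8 + t**2/8 + u**2/8 (Y(t, u) = -3/8 + (t*t + u*u)/8 = -3/8 + (t**2 + u**2)/8 = -3/8 + (t**2/8 + u**2/8) = -3/8 + t**2/8 + u**2/8)
A(183) + Y(45, C) = 183 + (-3/8 + (1/8)*45**2 + (1/8)*144**2) = 183 + (-3/8 + (1/8)*2025 + (1/8)*20736) = 183 + (-3/8 + 2025/8 + 2592) = 183 + 11379/4 = 12111/4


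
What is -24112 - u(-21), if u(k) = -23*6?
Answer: -23974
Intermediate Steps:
u(k) = -138
-24112 - u(-21) = -24112 - 1*(-138) = -24112 + 138 = -23974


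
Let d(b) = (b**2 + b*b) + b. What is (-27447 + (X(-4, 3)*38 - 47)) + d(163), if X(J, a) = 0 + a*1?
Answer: 25921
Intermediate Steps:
X(J, a) = a (X(J, a) = 0 + a = a)
d(b) = b + 2*b**2 (d(b) = (b**2 + b**2) + b = 2*b**2 + b = b + 2*b**2)
(-27447 + (X(-4, 3)*38 - 47)) + d(163) = (-27447 + (3*38 - 47)) + 163*(1 + 2*163) = (-27447 + (114 - 47)) + 163*(1 + 326) = (-27447 + 67) + 163*327 = -27380 + 53301 = 25921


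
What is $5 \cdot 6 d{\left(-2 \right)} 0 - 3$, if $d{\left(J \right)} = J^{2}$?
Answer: $-3$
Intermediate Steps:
$5 \cdot 6 d{\left(-2 \right)} 0 - 3 = 5 \cdot 6 \left(-2\right)^{2} \cdot 0 - 3 = 5 \cdot 6 \cdot 4 \cdot 0 - 3 = 5 \cdot 24 \cdot 0 - 3 = 5 \cdot 0 - 3 = 0 - 3 = -3$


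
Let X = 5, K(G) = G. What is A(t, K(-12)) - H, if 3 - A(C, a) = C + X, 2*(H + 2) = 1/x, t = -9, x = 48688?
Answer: 876383/97376 ≈ 9.0000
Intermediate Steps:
H = -194751/97376 (H = -2 + (1/2)/48688 = -2 + (1/2)*(1/48688) = -2 + 1/97376 = -194751/97376 ≈ -2.0000)
A(C, a) = -2 - C (A(C, a) = 3 - (C + 5) = 3 - (5 + C) = 3 + (-5 - C) = -2 - C)
A(t, K(-12)) - H = (-2 - 1*(-9)) - 1*(-194751/97376) = (-2 + 9) + 194751/97376 = 7 + 194751/97376 = 876383/97376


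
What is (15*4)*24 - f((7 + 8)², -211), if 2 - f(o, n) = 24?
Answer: 1462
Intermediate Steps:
f(o, n) = -22 (f(o, n) = 2 - 1*24 = 2 - 24 = -22)
(15*4)*24 - f((7 + 8)², -211) = (15*4)*24 - 1*(-22) = 60*24 + 22 = 1440 + 22 = 1462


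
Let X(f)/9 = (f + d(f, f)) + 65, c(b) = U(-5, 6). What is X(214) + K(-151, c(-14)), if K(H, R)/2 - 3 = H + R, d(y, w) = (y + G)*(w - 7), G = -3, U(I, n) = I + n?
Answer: 395310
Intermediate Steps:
d(y, w) = (-7 + w)*(-3 + y) (d(y, w) = (y - 3)*(w - 7) = (-3 + y)*(-7 + w) = (-7 + w)*(-3 + y))
c(b) = 1 (c(b) = -5 + 6 = 1)
K(H, R) = 6 + 2*H + 2*R (K(H, R) = 6 + 2*(H + R) = 6 + (2*H + 2*R) = 6 + 2*H + 2*R)
X(f) = 774 - 81*f + 9*f² (X(f) = 9*((f + (21 - 7*f - 3*f + f*f)) + 65) = 9*((f + (21 - 7*f - 3*f + f²)) + 65) = 9*((f + (21 + f² - 10*f)) + 65) = 9*((21 + f² - 9*f) + 65) = 9*(86 + f² - 9*f) = 774 - 81*f + 9*f²)
X(214) + K(-151, c(-14)) = (774 - 81*214 + 9*214²) + (6 + 2*(-151) + 2*1) = (774 - 17334 + 9*45796) + (6 - 302 + 2) = (774 - 17334 + 412164) - 294 = 395604 - 294 = 395310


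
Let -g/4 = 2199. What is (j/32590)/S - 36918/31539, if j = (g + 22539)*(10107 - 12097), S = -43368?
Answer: -570177701277/495289549352 ≈ -1.1512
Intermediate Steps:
g = -8796 (g = -4*2199 = -8796)
j = -27348570 (j = (-8796 + 22539)*(10107 - 12097) = 13743*(-1990) = -27348570)
(j/32590)/S - 36918/31539 = -27348570/32590/(-43368) - 36918/31539 = -27348570*1/32590*(-1/43368) - 36918*1/31539 = -2734857/3259*(-1/43368) - 12306/10513 = 911619/47112104 - 12306/10513 = -570177701277/495289549352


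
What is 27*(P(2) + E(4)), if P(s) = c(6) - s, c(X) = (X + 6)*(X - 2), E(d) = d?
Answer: 1350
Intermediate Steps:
c(X) = (-2 + X)*(6 + X) (c(X) = (6 + X)*(-2 + X) = (-2 + X)*(6 + X))
P(s) = 48 - s (P(s) = (-12 + 6**2 + 4*6) - s = (-12 + 36 + 24) - s = 48 - s)
27*(P(2) + E(4)) = 27*((48 - 1*2) + 4) = 27*((48 - 2) + 4) = 27*(46 + 4) = 27*50 = 1350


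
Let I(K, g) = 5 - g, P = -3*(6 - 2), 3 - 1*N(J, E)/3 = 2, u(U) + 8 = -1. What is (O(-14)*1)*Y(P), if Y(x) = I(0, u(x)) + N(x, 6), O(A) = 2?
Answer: 34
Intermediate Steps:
u(U) = -9 (u(U) = -8 - 1 = -9)
N(J, E) = 3 (N(J, E) = 9 - 3*2 = 9 - 6 = 3)
P = -12 (P = -3*4 = -12)
Y(x) = 17 (Y(x) = (5 - 1*(-9)) + 3 = (5 + 9) + 3 = 14 + 3 = 17)
(O(-14)*1)*Y(P) = (2*1)*17 = 2*17 = 34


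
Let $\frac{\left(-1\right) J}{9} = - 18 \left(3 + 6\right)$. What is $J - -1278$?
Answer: $2736$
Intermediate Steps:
$J = 1458$ ($J = - 9 \left(- 18 \left(3 + 6\right)\right) = - 9 \left(\left(-18\right) 9\right) = \left(-9\right) \left(-162\right) = 1458$)
$J - -1278 = 1458 - -1278 = 1458 + 1278 = 2736$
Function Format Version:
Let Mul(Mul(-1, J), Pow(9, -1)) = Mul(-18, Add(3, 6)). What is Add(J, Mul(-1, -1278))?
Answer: 2736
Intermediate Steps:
J = 1458 (J = Mul(-9, Mul(-18, Add(3, 6))) = Mul(-9, Mul(-18, 9)) = Mul(-9, -162) = 1458)
Add(J, Mul(-1, -1278)) = Add(1458, Mul(-1, -1278)) = Add(1458, 1278) = 2736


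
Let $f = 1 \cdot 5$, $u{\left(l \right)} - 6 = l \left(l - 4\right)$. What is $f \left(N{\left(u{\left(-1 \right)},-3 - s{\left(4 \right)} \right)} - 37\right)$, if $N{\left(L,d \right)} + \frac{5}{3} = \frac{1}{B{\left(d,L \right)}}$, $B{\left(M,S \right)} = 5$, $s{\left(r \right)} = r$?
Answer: $- \frac{577}{3} \approx -192.33$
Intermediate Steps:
$u{\left(l \right)} = 6 + l \left(-4 + l\right)$ ($u{\left(l \right)} = 6 + l \left(l - 4\right) = 6 + l \left(-4 + l\right)$)
$N{\left(L,d \right)} = - \frac{22}{15}$ ($N{\left(L,d \right)} = - \frac{5}{3} + \frac{1}{5} = - \frac{22}{15}$)
$f = 5$
$f \left(N{\left(u{\left(-1 \right)},-3 - s{\left(4 \right)} \right)} - 37\right) = 5 \left(- \frac{22}{15} - 37\right) = 5 \left(- \frac{577}{15}\right) = - \frac{577}{3}$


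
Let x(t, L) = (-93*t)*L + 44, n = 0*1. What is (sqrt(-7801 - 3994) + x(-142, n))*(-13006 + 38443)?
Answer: 1119228 + 25437*I*sqrt(11795) ≈ 1.1192e+6 + 2.7626e+6*I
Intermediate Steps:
n = 0
x(t, L) = 44 - 93*L*t (x(t, L) = -93*L*t + 44 = 44 - 93*L*t)
(sqrt(-7801 - 3994) + x(-142, n))*(-13006 + 38443) = (sqrt(-7801 - 3994) + (44 - 93*0*(-142)))*(-13006 + 38443) = (sqrt(-11795) + (44 + 0))*25437 = (I*sqrt(11795) + 44)*25437 = (44 + I*sqrt(11795))*25437 = 1119228 + 25437*I*sqrt(11795)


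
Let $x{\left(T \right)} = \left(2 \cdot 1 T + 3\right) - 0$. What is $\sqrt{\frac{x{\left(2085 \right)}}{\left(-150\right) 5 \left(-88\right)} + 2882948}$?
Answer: $\frac{\sqrt{3488367156505}}{1100} \approx 1697.9$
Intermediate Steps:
$x{\left(T \right)} = 3 + 2 T$ ($x{\left(T \right)} = \left(2 T + 3\right) + 0 = \left(3 + 2 T\right) + 0 = 3 + 2 T$)
$\sqrt{\frac{x{\left(2085 \right)}}{\left(-150\right) 5 \left(-88\right)} + 2882948} = \sqrt{\frac{3 + 2 \cdot 2085}{\left(-150\right) 5 \left(-88\right)} + 2882948} = \sqrt{\frac{3 + 4170}{\left(-750\right) \left(-88\right)} + 2882948} = \sqrt{\frac{4173}{66000} + 2882948} = \sqrt{4173 \cdot \frac{1}{66000} + 2882948} = \sqrt{\frac{1391}{22000} + 2882948} = \sqrt{\frac{63424857391}{22000}} = \frac{\sqrt{3488367156505}}{1100}$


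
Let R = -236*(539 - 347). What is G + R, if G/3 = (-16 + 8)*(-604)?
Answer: -30816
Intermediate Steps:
R = -45312 (R = -236*192 = -45312)
G = 14496 (G = 3*((-16 + 8)*(-604)) = 3*(-8*(-604)) = 3*4832 = 14496)
G + R = 14496 - 45312 = -30816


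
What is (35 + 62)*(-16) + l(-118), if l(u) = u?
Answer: -1670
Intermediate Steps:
(35 + 62)*(-16) + l(-118) = (35 + 62)*(-16) - 118 = 97*(-16) - 118 = -1552 - 118 = -1670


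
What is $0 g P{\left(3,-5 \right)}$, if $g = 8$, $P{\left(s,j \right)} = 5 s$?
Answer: $0$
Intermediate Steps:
$0 g P{\left(3,-5 \right)} = 0 \cdot 8 \cdot 5 \cdot 3 = 0 \cdot 15 = 0$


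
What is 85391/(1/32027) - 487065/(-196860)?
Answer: 35891745650539/13124 ≈ 2.7348e+9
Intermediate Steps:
85391/(1/32027) - 487065/(-196860) = 85391/(1/32027) - 487065*(-1/196860) = 85391*32027 + 32471/13124 = 2734817557 + 32471/13124 = 35891745650539/13124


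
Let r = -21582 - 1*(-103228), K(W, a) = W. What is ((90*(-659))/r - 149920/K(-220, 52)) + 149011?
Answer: 67219519586/449053 ≈ 1.4969e+5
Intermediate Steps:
r = 81646 (r = -21582 + 103228 = 81646)
((90*(-659))/r - 149920/K(-220, 52)) + 149011 = ((90*(-659))/81646 - 149920/(-220)) + 149011 = (-59310*1/81646 - 149920*(-1/220)) + 149011 = (-29655/40823 + 7496/11) + 149011 = 305683003/449053 + 149011 = 67219519586/449053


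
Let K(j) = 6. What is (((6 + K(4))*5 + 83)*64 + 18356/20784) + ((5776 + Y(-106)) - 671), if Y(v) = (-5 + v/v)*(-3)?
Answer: 74146313/5196 ≈ 14270.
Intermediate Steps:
Y(v) = 12 (Y(v) = (-5 + 1)*(-3) = -4*(-3) = 12)
(((6 + K(4))*5 + 83)*64 + 18356/20784) + ((5776 + Y(-106)) - 671) = (((6 + 6)*5 + 83)*64 + 18356/20784) + ((5776 + 12) - 671) = ((12*5 + 83)*64 + 18356*(1/20784)) + (5788 - 671) = ((60 + 83)*64 + 4589/5196) + 5117 = (143*64 + 4589/5196) + 5117 = (9152 + 4589/5196) + 5117 = 47558381/5196 + 5117 = 74146313/5196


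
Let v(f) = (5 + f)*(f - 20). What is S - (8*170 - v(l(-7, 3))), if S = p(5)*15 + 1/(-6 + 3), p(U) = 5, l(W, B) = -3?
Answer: -3994/3 ≈ -1331.3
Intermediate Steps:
v(f) = (-20 + f)*(5 + f) (v(f) = (5 + f)*(-20 + f) = (-20 + f)*(5 + f))
S = 224/3 (S = 5*15 + 1/(-6 + 3) = 75 + 1/(-3) = 75 - 1/3 = 224/3 ≈ 74.667)
S - (8*170 - v(l(-7, 3))) = 224/3 - (8*170 - (-100 + (-3)**2 - 15*(-3))) = 224/3 - (1360 - (-100 + 9 + 45)) = 224/3 - (1360 - 1*(-46)) = 224/3 - (1360 + 46) = 224/3 - 1*1406 = 224/3 - 1406 = -3994/3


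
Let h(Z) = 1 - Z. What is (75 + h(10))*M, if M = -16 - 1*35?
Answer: -3366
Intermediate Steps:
M = -51 (M = -16 - 35 = -51)
(75 + h(10))*M = (75 + (1 - 1*10))*(-51) = (75 + (1 - 10))*(-51) = (75 - 9)*(-51) = 66*(-51) = -3366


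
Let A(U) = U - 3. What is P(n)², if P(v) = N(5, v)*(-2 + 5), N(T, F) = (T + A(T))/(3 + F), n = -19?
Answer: 441/256 ≈ 1.7227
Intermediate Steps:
A(U) = -3 + U
N(T, F) = (-3 + 2*T)/(3 + F) (N(T, F) = (T + (-3 + T))/(3 + F) = (-3 + 2*T)/(3 + F))
P(v) = 21/(3 + v) (P(v) = ((-3 + 2*5)/(3 + v))*(-2 + 5) = ((-3 + 10)/(3 + v))*3 = (7/(3 + v))*3 = 21/(3 + v))
P(n)² = (21/(3 - 19))² = (21/(-16))² = (21*(-1/16))² = (-21/16)² = 441/256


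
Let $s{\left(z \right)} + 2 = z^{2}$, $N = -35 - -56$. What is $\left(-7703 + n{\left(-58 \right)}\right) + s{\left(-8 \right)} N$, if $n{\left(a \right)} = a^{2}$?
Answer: $-3037$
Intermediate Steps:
$N = 21$ ($N = -35 + 56 = 21$)
$s{\left(z \right)} = -2 + z^{2}$
$\left(-7703 + n{\left(-58 \right)}\right) + s{\left(-8 \right)} N = \left(-7703 + \left(-58\right)^{2}\right) + \left(-2 + \left(-8\right)^{2}\right) 21 = \left(-7703 + 3364\right) + \left(-2 + 64\right) 21 = -4339 + 62 \cdot 21 = -4339 + 1302 = -3037$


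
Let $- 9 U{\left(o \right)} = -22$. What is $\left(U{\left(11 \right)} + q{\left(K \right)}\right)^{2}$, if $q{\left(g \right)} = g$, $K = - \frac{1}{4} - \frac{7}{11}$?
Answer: $\frac{380689}{156816} \approx 2.4276$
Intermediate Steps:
$U{\left(o \right)} = \frac{22}{9}$ ($U{\left(o \right)} = \left(- \frac{1}{9}\right) \left(-22\right) = \frac{22}{9}$)
$K = - \frac{39}{44}$ ($K = \left(-1\right) \frac{1}{4} - \frac{7}{11} = - \frac{1}{4} - \frac{7}{11} = - \frac{39}{44} \approx -0.88636$)
$\left(U{\left(11 \right)} + q{\left(K \right)}\right)^{2} = \left(\frac{22}{9} - \frac{39}{44}\right)^{2} = \left(\frac{617}{396}\right)^{2} = \frac{380689}{156816}$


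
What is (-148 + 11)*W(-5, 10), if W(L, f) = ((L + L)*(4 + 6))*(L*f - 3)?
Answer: -726100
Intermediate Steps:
W(L, f) = 20*L*(-3 + L*f) (W(L, f) = ((2*L)*10)*(-3 + L*f) = (20*L)*(-3 + L*f) = 20*L*(-3 + L*f))
(-148 + 11)*W(-5, 10) = (-148 + 11)*(20*(-5)*(-3 - 5*10)) = -2740*(-5)*(-3 - 50) = -2740*(-5)*(-53) = -137*5300 = -726100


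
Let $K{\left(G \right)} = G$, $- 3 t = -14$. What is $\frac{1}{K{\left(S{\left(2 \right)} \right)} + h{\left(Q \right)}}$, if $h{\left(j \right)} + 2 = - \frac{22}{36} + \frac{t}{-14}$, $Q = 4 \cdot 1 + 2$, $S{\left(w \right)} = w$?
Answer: $- \frac{18}{17} \approx -1.0588$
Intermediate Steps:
$t = \frac{14}{3}$ ($t = \left(- \frac{1}{3}\right) \left(-14\right) = \frac{14}{3} \approx 4.6667$)
$Q = 6$ ($Q = 4 + 2 = 6$)
$h{\left(j \right)} = - \frac{53}{18}$ ($h{\left(j \right)} = -2 + \left(- \frac{22}{36} + \frac{14}{3 \left(-14\right)}\right) = -2 + \left(\left(-22\right) \frac{1}{36} + \frac{14}{3} \left(- \frac{1}{14}\right)\right) = -2 - \frac{17}{18} = - \frac{53}{18}$)
$\frac{1}{K{\left(S{\left(2 \right)} \right)} + h{\left(Q \right)}} = \frac{1}{2 - \frac{53}{18}} = \frac{1}{- \frac{17}{18}} = - \frac{18}{17}$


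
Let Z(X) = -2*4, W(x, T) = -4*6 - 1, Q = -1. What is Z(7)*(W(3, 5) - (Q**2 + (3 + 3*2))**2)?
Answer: 1000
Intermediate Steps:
W(x, T) = -25 (W(x, T) = -24 - 1 = -25)
Z(X) = -8
Z(7)*(W(3, 5) - (Q**2 + (3 + 3*2))**2) = -8*(-25 - ((-1)**2 + (3 + 3*2))**2) = -8*(-25 - (1 + (3 + 6))**2) = -8*(-25 - (1 + 9)**2) = -8*(-25 - 1*10**2) = -8*(-25 - 1*100) = -8*(-25 - 100) = -8*(-125) = 1000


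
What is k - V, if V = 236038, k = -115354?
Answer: -351392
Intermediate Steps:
k - V = -115354 - 1*236038 = -115354 - 236038 = -351392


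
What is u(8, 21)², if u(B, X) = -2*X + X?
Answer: 441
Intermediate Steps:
u(B, X) = -X
u(8, 21)² = (-1*21)² = (-21)² = 441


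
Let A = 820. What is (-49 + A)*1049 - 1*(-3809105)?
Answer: 4617884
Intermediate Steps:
(-49 + A)*1049 - 1*(-3809105) = (-49 + 820)*1049 - 1*(-3809105) = 771*1049 + 3809105 = 808779 + 3809105 = 4617884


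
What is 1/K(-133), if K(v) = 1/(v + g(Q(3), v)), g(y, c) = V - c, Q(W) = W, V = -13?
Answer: -13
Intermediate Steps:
g(y, c) = -13 - c
K(v) = -1/13 (K(v) = 1/(v + (-13 - v)) = 1/(-13) = -1/13)
1/K(-133) = 1/(-1/13) = -13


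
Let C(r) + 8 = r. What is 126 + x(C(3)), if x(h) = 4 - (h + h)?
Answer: 140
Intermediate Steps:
C(r) = -8 + r
x(h) = 4 - 2*h
126 + x(C(3)) = 126 + (4 - 2*(-8 + 3)) = 126 + (4 - 2*(-5)) = 126 + (4 + 10) = 126 + 14 = 140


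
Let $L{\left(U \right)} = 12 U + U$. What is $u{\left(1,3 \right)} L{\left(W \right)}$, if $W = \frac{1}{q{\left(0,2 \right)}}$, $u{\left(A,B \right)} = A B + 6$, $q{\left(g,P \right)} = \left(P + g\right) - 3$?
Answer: $-117$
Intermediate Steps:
$q{\left(g,P \right)} = -3 + P + g$
$u{\left(A,B \right)} = 6 + A B$
$W = -1$ ($W = \frac{1}{-3 + 2 + 0} = \frac{1}{-1} = -1$)
$L{\left(U \right)} = 13 U$
$u{\left(1,3 \right)} L{\left(W \right)} = \left(6 + 1 \cdot 3\right) 13 \left(-1\right) = \left(6 + 3\right) \left(-13\right) = 9 \left(-13\right) = -117$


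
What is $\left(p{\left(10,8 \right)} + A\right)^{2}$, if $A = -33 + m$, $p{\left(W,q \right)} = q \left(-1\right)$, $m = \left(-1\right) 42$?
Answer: $6889$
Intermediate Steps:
$m = -42$
$p{\left(W,q \right)} = - q$
$A = -75$ ($A = -33 - 42 = -75$)
$\left(p{\left(10,8 \right)} + A\right)^{2} = \left(\left(-1\right) 8 - 75\right)^{2} = \left(-8 - 75\right)^{2} = \left(-83\right)^{2} = 6889$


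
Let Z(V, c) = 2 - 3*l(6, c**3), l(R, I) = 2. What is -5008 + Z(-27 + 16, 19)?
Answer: -5012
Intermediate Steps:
Z(V, c) = -4 (Z(V, c) = 2 - 3*2 = 2 - 6 = -4)
-5008 + Z(-27 + 16, 19) = -5008 - 4 = -5012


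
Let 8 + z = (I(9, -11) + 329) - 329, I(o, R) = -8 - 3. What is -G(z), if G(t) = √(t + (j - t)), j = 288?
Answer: -12*√2 ≈ -16.971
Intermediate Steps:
I(o, R) = -11
z = -19 (z = -8 + ((-11 + 329) - 329) = -8 + (318 - 329) = -8 - 11 = -19)
G(t) = 12*√2 (G(t) = √(t + (288 - t)) = √288 = 12*√2)
-G(z) = -12*√2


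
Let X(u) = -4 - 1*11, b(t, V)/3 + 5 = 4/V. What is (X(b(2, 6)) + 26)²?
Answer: 121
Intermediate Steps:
b(t, V) = -15 + 12/V (b(t, V) = -15 + 3*(4/V) = -15 + 12/V)
X(u) = -15 (X(u) = -4 - 11 = -15)
(X(b(2, 6)) + 26)² = (-15 + 26)² = 11² = 121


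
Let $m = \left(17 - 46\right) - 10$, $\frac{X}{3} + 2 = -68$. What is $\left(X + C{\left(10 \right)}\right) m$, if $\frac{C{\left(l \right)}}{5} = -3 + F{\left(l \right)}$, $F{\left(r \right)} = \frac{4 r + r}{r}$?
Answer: $7800$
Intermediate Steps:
$X = -210$ ($X = -6 + 3 \left(-68\right) = -6 - 204 = -210$)
$F{\left(r \right)} = 5$ ($F{\left(r \right)} = \frac{5 r}{r} = 5$)
$C{\left(l \right)} = 10$ ($C{\left(l \right)} = 5 \left(-3 + 5\right) = 5 \cdot 2 = 10$)
$m = -39$ ($m = -29 - 10 = -39$)
$\left(X + C{\left(10 \right)}\right) m = \left(-210 + 10\right) \left(-39\right) = \left(-200\right) \left(-39\right) = 7800$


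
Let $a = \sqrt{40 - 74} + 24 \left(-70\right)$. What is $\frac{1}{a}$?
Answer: $- \frac{840}{1411217} - \frac{i \sqrt{34}}{2822434} \approx -0.00059523 - 2.0659 \cdot 10^{-6} i$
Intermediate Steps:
$a = -1680 + i \sqrt{34}$ ($a = \sqrt{-34} - 1680 = i \sqrt{34} - 1680 = -1680 + i \sqrt{34} \approx -1680.0 + 5.831 i$)
$\frac{1}{a} = \frac{1}{-1680 + i \sqrt{34}}$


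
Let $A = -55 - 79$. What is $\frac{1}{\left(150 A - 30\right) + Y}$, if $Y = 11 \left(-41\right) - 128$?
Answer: $- \frac{1}{20709} \approx -4.8288 \cdot 10^{-5}$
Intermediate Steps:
$A = -134$ ($A = -55 - 79 = -134$)
$Y = -579$ ($Y = -451 - 128 = -579$)
$\frac{1}{\left(150 A - 30\right) + Y} = \frac{1}{\left(150 \left(-134\right) - 30\right) - 579} = \frac{1}{\left(-20100 - 30\right) - 579} = \frac{1}{-20130 - 579} = \frac{1}{-20709} = - \frac{1}{20709}$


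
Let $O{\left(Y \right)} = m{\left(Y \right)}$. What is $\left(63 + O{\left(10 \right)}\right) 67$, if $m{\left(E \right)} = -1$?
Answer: $4154$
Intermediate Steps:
$O{\left(Y \right)} = -1$
$\left(63 + O{\left(10 \right)}\right) 67 = \left(63 - 1\right) 67 = 62 \cdot 67 = 4154$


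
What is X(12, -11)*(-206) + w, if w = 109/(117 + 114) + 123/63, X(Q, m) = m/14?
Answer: 37949/231 ≈ 164.28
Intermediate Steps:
X(Q, m) = m/14 (X(Q, m) = m*(1/14) = m/14)
w = 80/33 (w = 109/231 + 123*(1/63) = 109*(1/231) + 41/21 = 109/231 + 41/21 = 80/33 ≈ 2.4242)
X(12, -11)*(-206) + w = ((1/14)*(-11))*(-206) + 80/33 = -11/14*(-206) + 80/33 = 1133/7 + 80/33 = 37949/231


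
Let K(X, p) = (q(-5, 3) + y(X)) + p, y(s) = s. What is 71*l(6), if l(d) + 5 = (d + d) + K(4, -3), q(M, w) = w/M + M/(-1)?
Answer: 4402/5 ≈ 880.40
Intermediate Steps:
q(M, w) = -M + w/M (q(M, w) = w/M + M*(-1) = w/M - M = -M + w/M)
K(X, p) = 22/5 + X + p (K(X, p) = ((-1*(-5) + 3/(-5)) + X) + p = ((5 + 3*(-⅕)) + X) + p = ((5 - ⅗) + X) + p = (22/5 + X) + p = 22/5 + X + p)
l(d) = ⅖ + 2*d (l(d) = -5 + ((d + d) + (22/5 + 4 - 3)) = -5 + (2*d + 27/5) = -5 + (27/5 + 2*d) = ⅖ + 2*d)
71*l(6) = 71*(⅖ + 2*6) = 71*(⅖ + 12) = 71*(62/5) = 4402/5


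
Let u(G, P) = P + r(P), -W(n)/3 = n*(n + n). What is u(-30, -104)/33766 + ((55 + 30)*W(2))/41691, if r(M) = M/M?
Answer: -24392271/469246102 ≈ -0.051982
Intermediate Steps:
r(M) = 1
W(n) = -6*n² (W(n) = -3*n*(n + n) = -3*n*2*n = -6*n²)
u(G, P) = 1 + P (u(G, P) = P + 1 = 1 + P)
u(-30, -104)/33766 + ((55 + 30)*W(2))/41691 = (1 - 104)/33766 + ((55 + 30)*(-6*2²))/41691 = -103*1/33766 + (85*(-6*4))*(1/41691) = -103/33766 + (85*(-24))*(1/41691) = -103/33766 - 2040*1/41691 = -103/33766 - 680/13897 = -24392271/469246102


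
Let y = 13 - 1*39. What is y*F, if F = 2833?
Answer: -73658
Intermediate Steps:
y = -26 (y = 13 - 39 = -26)
y*F = -26*2833 = -73658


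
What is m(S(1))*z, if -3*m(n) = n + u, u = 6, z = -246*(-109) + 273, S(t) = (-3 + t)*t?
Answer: -36116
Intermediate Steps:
S(t) = t*(-3 + t)
z = 27087 (z = 26814 + 273 = 27087)
m(n) = -2 - n/3 (m(n) = -(n + 6)/3 = -(6 + n)/3 = -2 - n/3)
m(S(1))*z = (-2 - (-3 + 1)/3)*27087 = (-2 - (-2)/3)*27087 = (-2 - 1/3*(-2))*27087 = (-2 + 2/3)*27087 = -4/3*27087 = -36116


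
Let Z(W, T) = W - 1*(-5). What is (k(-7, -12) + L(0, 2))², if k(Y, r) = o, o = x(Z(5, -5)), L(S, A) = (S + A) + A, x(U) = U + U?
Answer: 576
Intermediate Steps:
Z(W, T) = 5 + W (Z(W, T) = W + 5 = 5 + W)
x(U) = 2*U
L(S, A) = S + 2*A (L(S, A) = (A + S) + A = S + 2*A)
o = 20 (o = 2*(5 + 5) = 2*10 = 20)
k(Y, r) = 20
(k(-7, -12) + L(0, 2))² = (20 + (0 + 2*2))² = (20 + (0 + 4))² = (20 + 4)² = 24² = 576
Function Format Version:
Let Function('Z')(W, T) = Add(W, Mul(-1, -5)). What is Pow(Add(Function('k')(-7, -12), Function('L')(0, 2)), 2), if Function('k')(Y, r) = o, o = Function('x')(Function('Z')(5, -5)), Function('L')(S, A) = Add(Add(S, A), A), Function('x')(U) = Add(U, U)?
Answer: 576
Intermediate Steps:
Function('Z')(W, T) = Add(5, W) (Function('Z')(W, T) = Add(W, 5) = Add(5, W))
Function('x')(U) = Mul(2, U)
Function('L')(S, A) = Add(S, Mul(2, A)) (Function('L')(S, A) = Add(Add(A, S), A) = Add(S, Mul(2, A)))
o = 20 (o = Mul(2, Add(5, 5)) = Mul(2, 10) = 20)
Function('k')(Y, r) = 20
Pow(Add(Function('k')(-7, -12), Function('L')(0, 2)), 2) = Pow(Add(20, Add(0, Mul(2, 2))), 2) = Pow(Add(20, Add(0, 4)), 2) = Pow(Add(20, 4), 2) = Pow(24, 2) = 576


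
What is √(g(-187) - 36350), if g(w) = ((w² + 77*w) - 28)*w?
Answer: 6*I*√107714 ≈ 1969.2*I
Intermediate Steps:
g(w) = w*(-28 + w² + 77*w) (g(w) = (-28 + w² + 77*w)*w = w*(-28 + w² + 77*w))
√(g(-187) - 36350) = √(-187*(-28 + (-187)² + 77*(-187)) - 36350) = √(-187*(-28 + 34969 - 14399) - 36350) = √(-187*20542 - 36350) = √(-3841354 - 36350) = √(-3877704) = 6*I*√107714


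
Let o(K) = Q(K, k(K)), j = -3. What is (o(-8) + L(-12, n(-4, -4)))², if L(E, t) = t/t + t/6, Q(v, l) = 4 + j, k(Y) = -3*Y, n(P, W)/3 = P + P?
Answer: 4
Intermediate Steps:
n(P, W) = 6*P (n(P, W) = 3*(P + P) = 3*(2*P) = 6*P)
Q(v, l) = 1 (Q(v, l) = 4 - 3 = 1)
o(K) = 1
L(E, t) = 1 + t/6 (L(E, t) = 1 + t*(⅙) = 1 + t/6)
(o(-8) + L(-12, n(-4, -4)))² = (1 + (1 + (6*(-4))/6))² = (1 + (1 + (⅙)*(-24)))² = (1 + (1 - 4))² = (1 - 3)² = (-2)² = 4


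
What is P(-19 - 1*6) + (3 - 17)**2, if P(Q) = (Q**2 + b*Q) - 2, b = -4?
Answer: 919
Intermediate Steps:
P(Q) = -2 + Q**2 - 4*Q (P(Q) = (Q**2 - 4*Q) - 2 = -2 + Q**2 - 4*Q)
P(-19 - 1*6) + (3 - 17)**2 = (-2 + (-19 - 1*6)**2 - 4*(-19 - 1*6)) + (3 - 17)**2 = (-2 + (-19 - 6)**2 - 4*(-19 - 6)) + (-14)**2 = (-2 + (-25)**2 - 4*(-25)) + 196 = (-2 + 625 + 100) + 196 = 723 + 196 = 919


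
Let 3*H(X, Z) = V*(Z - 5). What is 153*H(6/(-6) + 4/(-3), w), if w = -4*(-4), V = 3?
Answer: 1683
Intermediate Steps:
w = 16
H(X, Z) = -5 + Z (H(X, Z) = (3*(Z - 5))/3 = (3*(-5 + Z))/3 = (-15 + 3*Z)/3 = -5 + Z)
153*H(6/(-6) + 4/(-3), w) = 153*(-5 + 16) = 153*11 = 1683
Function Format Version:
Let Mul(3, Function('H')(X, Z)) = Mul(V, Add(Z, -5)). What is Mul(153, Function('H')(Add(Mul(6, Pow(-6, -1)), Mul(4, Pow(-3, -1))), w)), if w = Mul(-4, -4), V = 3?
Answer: 1683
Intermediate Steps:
w = 16
Function('H')(X, Z) = Add(-5, Z) (Function('H')(X, Z) = Mul(Rational(1, 3), Mul(3, Add(Z, -5))) = Mul(Rational(1, 3), Mul(3, Add(-5, Z))) = Mul(Rational(1, 3), Add(-15, Mul(3, Z))) = Add(-5, Z))
Mul(153, Function('H')(Add(Mul(6, Pow(-6, -1)), Mul(4, Pow(-3, -1))), w)) = Mul(153, Add(-5, 16)) = Mul(153, 11) = 1683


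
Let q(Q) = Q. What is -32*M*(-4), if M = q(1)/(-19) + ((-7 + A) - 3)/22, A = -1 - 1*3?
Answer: -18432/209 ≈ -88.191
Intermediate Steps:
A = -4 (A = -1 - 3 = -4)
M = -144/209 (M = 1/(-19) + ((-7 - 4) - 3)/22 = 1*(-1/19) + (-11 - 3)*(1/22) = -1/19 - 14*1/22 = -1/19 - 7/11 = -144/209 ≈ -0.68900)
-32*M*(-4) = -32*(-144/209)*(-4) = (4608/209)*(-4) = -18432/209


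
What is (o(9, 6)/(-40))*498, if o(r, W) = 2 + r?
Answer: -2739/20 ≈ -136.95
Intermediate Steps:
(o(9, 6)/(-40))*498 = ((2 + 9)/(-40))*498 = (11*(-1/40))*498 = -11/40*498 = -2739/20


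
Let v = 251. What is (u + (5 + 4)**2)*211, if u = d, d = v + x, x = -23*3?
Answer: 55493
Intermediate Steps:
x = -69
d = 182 (d = 251 - 69 = 182)
u = 182
(u + (5 + 4)**2)*211 = (182 + (5 + 4)**2)*211 = (182 + 9**2)*211 = (182 + 81)*211 = 263*211 = 55493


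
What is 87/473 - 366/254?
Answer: -75510/60071 ≈ -1.2570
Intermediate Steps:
87/473 - 366/254 = 87*(1/473) - 366*1/254 = 87/473 - 183/127 = -75510/60071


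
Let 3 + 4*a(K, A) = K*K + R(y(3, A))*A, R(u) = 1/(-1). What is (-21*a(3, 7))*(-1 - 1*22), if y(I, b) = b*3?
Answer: -483/4 ≈ -120.75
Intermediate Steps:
y(I, b) = 3*b
R(u) = -1
a(K, A) = -¾ - A/4 + K²/4 (a(K, A) = -¾ + (K*K - A)/4 = -¾ + (K² - A)/4 = -¾ + (-A/4 + K²/4) = -¾ - A/4 + K²/4)
(-21*a(3, 7))*(-1 - 1*22) = (-21*(-¾ - ¼*7 + (¼)*3²))*(-1 - 1*22) = (-21*(-¾ - 7/4 + (¼)*9))*(-1 - 22) = -21*(-¾ - 7/4 + 9/4)*(-23) = -21*(-¼)*(-23) = (21/4)*(-23) = -483/4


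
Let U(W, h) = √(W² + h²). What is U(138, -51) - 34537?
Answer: -34537 + 3*√2405 ≈ -34390.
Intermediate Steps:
U(138, -51) - 34537 = √(138² + (-51)²) - 34537 = √(19044 + 2601) - 34537 = √21645 - 34537 = 3*√2405 - 34537 = -34537 + 3*√2405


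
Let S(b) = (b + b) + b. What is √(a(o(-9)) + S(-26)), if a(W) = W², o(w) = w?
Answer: √3 ≈ 1.7320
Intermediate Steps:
S(b) = 3*b (S(b) = 2*b + b = 3*b)
√(a(o(-9)) + S(-26)) = √((-9)² + 3*(-26)) = √(81 - 78) = √3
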